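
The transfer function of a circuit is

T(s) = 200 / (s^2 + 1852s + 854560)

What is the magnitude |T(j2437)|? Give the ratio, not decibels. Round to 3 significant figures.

2.94e-05

Substitute s = j2437:
Numerator: 200 = 200 + j0
Denominator: (j2437)^2 + 1852(j2437) + 854560 = -5084409 + j4513324
|N| = √(200² + 0²) ≈ 200, ∠N ≈ 0.00°
|D| = √(5084409² + 4513324²) ≈ 6.7986e+06, ∠D ≈ 138.41°
|T| = 200 / 6.7986e+06 ≈ 2.9418e-05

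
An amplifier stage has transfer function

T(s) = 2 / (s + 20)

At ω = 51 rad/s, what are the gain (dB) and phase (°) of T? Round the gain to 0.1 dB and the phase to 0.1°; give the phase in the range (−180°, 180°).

At s = jω = j51:
pole (s+20): 20 + j51 → |·| = √(20²+51²) = √3001 ≈ 54.781, ∠ = arctan(51/20) ≈ 68.59°
|T| = 2 / 54.781 ≈ 0.036509
Gain = 20 log₁₀(0.036509) ≈ -28.75 dB
∠T = 0.00° − 68.59° = -68.59°

-28.8 dB, -68.6°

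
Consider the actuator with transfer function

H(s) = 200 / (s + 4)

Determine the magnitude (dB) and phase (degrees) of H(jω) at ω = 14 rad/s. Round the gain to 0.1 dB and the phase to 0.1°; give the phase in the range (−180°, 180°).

22.8 dB, -74.1°

Substitute s = j14:
Numerator: 200 = 200 + j0
Denominator: (j14) + 4 = 4 + j14
|N| = √(200² + 0²) ≈ 200, ∠N ≈ 0.00°
|D| = √(4² + 14²) ≈ 14.56, ∠D ≈ 74.05°
|H| = 200 / 14.56 ≈ 13.736
Gain = 20 log₁₀(13.736) ≈ 22.76 dB
∠H = 0.00° − 74.05° = -74.05°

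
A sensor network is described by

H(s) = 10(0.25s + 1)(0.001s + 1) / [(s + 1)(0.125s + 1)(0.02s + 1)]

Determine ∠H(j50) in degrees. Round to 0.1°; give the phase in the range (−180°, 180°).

-126.5°

At ω = 50 rad/s:
zero (1 + j50·0.25) = 1 + j12.5 → |·| ≈ 12.54, ∠ ≈ 85.43°
zero (1 + j50·0.001) = 1 + j0.05 → |·| ≈ 1.0012, ∠ ≈ 2.86°
pole (1 + j50·1) = 1 + j50 → |·| ≈ 50.01, ∠ ≈ 88.85°
pole (1 + j50·0.125) = 1 + j6.25 → |·| ≈ 6.3295, ∠ ≈ 80.91°
pole (1 + j50·0.02) = 1 + j1 → |·| ≈ 1.4142, ∠ ≈ 45.00°
∠H = (85.43° + 2.86°) − (88.85° + 80.91° + 45.00°) = -126.47°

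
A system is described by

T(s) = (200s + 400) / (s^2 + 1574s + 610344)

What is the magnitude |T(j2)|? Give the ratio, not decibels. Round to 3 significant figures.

Substitute s = j2:
Numerator: 200(j2) + 400 = 400 + j400
Denominator: (j2)^2 + 1574(j2) + 610344 = 610340 + j3148
|N| = √(400² + 400²) ≈ 565.69, ∠N ≈ 45.00°
|D| = √(610340² + 3148²) ≈ 6.1035e+05, ∠D ≈ 0.30°
|T| = 565.69 / 6.1035e+05 ≈ 0.00092683

0.000927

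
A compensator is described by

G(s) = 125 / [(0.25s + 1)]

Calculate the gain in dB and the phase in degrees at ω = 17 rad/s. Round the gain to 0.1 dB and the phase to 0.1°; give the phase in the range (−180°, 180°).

29.1 dB, -76.8°

At ω = 17 rad/s:
pole (1 + j17·0.25) = 1 + j4.25 → |·| ≈ 4.3661, ∠ ≈ 76.76°
|G| = 125 · 1 / (4.3661) ≈ 28.63
Gain = 20 log₁₀(28.63) ≈ 29.14 dB
∠G = (0°) − (76.76°) = -76.76°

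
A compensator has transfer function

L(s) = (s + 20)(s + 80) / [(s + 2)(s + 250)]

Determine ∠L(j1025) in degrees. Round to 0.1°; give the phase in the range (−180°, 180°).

8.2°

At s = jω = j1025:
zero (s+20): 20 + j1025 → |·| = √(20²+1025²) = √1051025 ≈ 1025.2, ∠ = arctan(1025/20) ≈ 88.88°
zero (s+80): 80 + j1025 → |·| = √(80²+1025²) = √1057025 ≈ 1028.1, ∠ = arctan(1025/80) ≈ 85.54°
pole (s+2): 2 + j1025 → |·| = √(2²+1025²) = √1050629 ≈ 1025, ∠ = arctan(1025/2) ≈ 89.89°
pole (s+250): 250 + j1025 → |·| = √(250²+1025²) = √1113125 ≈ 1055, ∠ = arctan(1025/250) ≈ 76.29°
∠L = 174.42° − 166.18° = 8.24°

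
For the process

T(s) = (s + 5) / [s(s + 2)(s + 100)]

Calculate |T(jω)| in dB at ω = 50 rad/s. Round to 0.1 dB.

-74.9 dB

At s = jω = j50:
zero (s+5): 5 + j50 → |·| = √(5²+50²) = √2525 ≈ 50.249, ∠ = arctan(50/5) ≈ 84.29°
pole (s+2): 2 + j50 → |·| = √(2²+50²) = √2504 ≈ 50.04, ∠ = arctan(50/2) ≈ 87.71°
pole (s+100): 100 + j50 → |·| = √(100²+50²) = √12500 ≈ 111.8, ∠ = arctan(50/100) ≈ 26.57°
pole at origin: |s| = 50, ∠ = 90.00° (in denominator)
|T| = 1 · 50.249 / 2.7972e+05 ≈ 0.00017964
Gain = 20 log₁₀(0.00017964) ≈ -74.91 dB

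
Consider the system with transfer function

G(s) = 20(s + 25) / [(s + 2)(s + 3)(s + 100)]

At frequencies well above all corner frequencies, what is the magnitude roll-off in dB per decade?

-40 dB/decade

Each pole contributes −20 dB/decade at high frequency; each zero contributes +20 dB/decade.
Net: 1 zero(s) − 3 pole(s) → -40 dB/decade.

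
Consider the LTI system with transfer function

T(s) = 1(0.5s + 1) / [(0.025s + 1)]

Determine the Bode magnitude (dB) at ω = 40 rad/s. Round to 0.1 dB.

23.0 dB

At ω = 40 rad/s:
zero (1 + j40·0.5) = 1 + j20 → |·| ≈ 20.025, ∠ ≈ 87.14°
pole (1 + j40·0.025) = 1 + j1 → |·| ≈ 1.4142, ∠ ≈ 45.00°
|T| = 1 · 20.025 / (1.4142) ≈ 14.16
Gain = 20 log₁₀(14.16) ≈ 23.02 dB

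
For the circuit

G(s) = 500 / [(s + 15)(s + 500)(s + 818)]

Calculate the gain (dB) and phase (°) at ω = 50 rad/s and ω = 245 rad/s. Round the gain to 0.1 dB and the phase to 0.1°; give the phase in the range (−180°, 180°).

ω = 50: -92.7 dB, -82.5°; ω = 245: -107.4 dB, -129.3°

At s = jω = j50:
pole (s+15): 15 + j50 → |·| = √(15²+50²) = √2725 ≈ 52.202, ∠ = arctan(50/15) ≈ 73.30°
pole (s+500): 500 + j50 → |·| = √(500²+50²) = √252500 ≈ 502.49, ∠ = arctan(50/500) ≈ 5.71°
pole (s+818): 818 + j50 → |·| = √(818²+50²) = √671624 ≈ 819.53, ∠ = arctan(50/818) ≈ 3.50°
|G| = 500 / 2.1497e+07 ≈ 2.3259e-05
Gain = 20 log₁₀(2.3259e-05) ≈ -92.67 dB
∠G = 0.00° − 82.51° = -82.51°

At s = jω = j245:
pole (s+15): 15 + j245 → |·| = √(15²+245²) = √60250 ≈ 245.46, ∠ = arctan(245/15) ≈ 86.50°
pole (s+500): 500 + j245 → |·| = √(500²+245²) = √310025 ≈ 556.8, ∠ = arctan(245/500) ≈ 26.10°
pole (s+818): 818 + j245 → |·| = √(818²+245²) = √729149 ≈ 853.9, ∠ = arctan(245/818) ≈ 16.67°
|G| = 500 / 1.167e+08 ≈ 4.2845e-06
Gain = 20 log₁₀(4.2845e-06) ≈ -107.36 dB
∠G = 0.00° − 129.27° = -129.27°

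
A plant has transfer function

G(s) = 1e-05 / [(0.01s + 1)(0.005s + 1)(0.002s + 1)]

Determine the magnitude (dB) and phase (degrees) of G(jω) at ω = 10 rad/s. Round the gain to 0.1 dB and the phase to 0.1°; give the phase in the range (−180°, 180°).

-100.1 dB, -9.7°

At ω = 10 rad/s:
pole (1 + j10·0.01) = 1 + j0.1 → |·| ≈ 1.005, ∠ ≈ 5.71°
pole (1 + j10·0.005) = 1 + j0.05 → |·| ≈ 1.0012, ∠ ≈ 2.86°
pole (1 + j10·0.002) = 1 + j0.02 → |·| ≈ 1.0002, ∠ ≈ 1.15°
|G| = 1e-05 · 1 / (1.005 · 1.0012 · 1.0002) ≈ 9.9363e-06
Gain = 20 log₁₀(9.9363e-06) ≈ -100.06 dB
∠G = (0°) − (5.71° + 2.86° + 1.15°) = -9.72°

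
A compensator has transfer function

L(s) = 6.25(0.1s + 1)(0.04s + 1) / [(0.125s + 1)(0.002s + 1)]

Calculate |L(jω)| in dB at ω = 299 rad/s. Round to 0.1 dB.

34.2 dB

At ω = 299 rad/s:
zero (1 + j299·0.1) = 1 + j29.9 → |·| ≈ 29.917, ∠ ≈ 88.08°
zero (1 + j299·0.04) = 1 + j11.96 → |·| ≈ 12.002, ∠ ≈ 85.22°
pole (1 + j299·0.125) = 1 + j37.375 → |·| ≈ 37.388, ∠ ≈ 88.47°
pole (1 + j299·0.002) = 1 + j0.598 → |·| ≈ 1.1652, ∠ ≈ 30.88°
|L| = 6.25 · 29.917 · 12.002 / (37.388 · 1.1652) ≈ 51.513
Gain = 20 log₁₀(51.513) ≈ 34.24 dB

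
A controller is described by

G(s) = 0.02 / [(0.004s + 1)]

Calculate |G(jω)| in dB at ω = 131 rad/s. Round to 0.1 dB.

-35.0 dB

At ω = 131 rad/s:
pole (1 + j131·0.004) = 1 + j0.524 → |·| ≈ 1.129, ∠ ≈ 27.65°
|G| = 0.02 · 1 / (1.129) ≈ 0.017715
Gain = 20 log₁₀(0.017715) ≈ -35.03 dB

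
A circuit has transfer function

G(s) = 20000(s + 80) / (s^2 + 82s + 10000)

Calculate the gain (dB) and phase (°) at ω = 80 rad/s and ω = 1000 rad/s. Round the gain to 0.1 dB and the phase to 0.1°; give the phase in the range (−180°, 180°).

At s = jω = j80:
zero (s+80): 80 + j80 → |·| = √(80²+80²) = √12800 ≈ 113.14, ∠ = arctan(80/80) ≈ 45.00°
quadratic: (j80)² + 82·j80 + 10000 = 3600 + j6560 → |·| ≈ 7482.9, ∠ ≈ 61.24°
|G| = 20000 · 113.14 / 7482.9 ≈ 302.4
Gain = 20 log₁₀(302.4) ≈ 49.61 dB
∠G = 45.00° − 61.24° = -16.24°

At s = jω = j1000:
zero (s+80): 80 + j1000 → |·| = √(80²+1000²) = √1006400 ≈ 1003.2, ∠ = arctan(1000/80) ≈ 85.43°
quadratic: (j1000)² + 82·j1000 + 10000 = -990000 + j82000 → |·| ≈ 9.9339e+05, ∠ ≈ 175.27°
|G| = 20000 · 1003.2 / 9.9339e+05 ≈ 20.198
Gain = 20 log₁₀(20.198) ≈ 26.11 dB
∠G = 85.43° − 175.27° = -89.84°

ω = 80: 49.6 dB, -16.2°; ω = 1000: 26.1 dB, -89.8°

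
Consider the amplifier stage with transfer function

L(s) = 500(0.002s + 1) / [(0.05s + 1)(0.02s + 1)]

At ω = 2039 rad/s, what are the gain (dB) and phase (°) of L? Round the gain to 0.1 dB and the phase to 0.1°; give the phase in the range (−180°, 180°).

At ω = 2039 rad/s:
zero (1 + j2039·0.002) = 1 + j4.078 → |·| ≈ 4.1988, ∠ ≈ 76.22°
pole (1 + j2039·0.05) = 1 + j101.95 → |·| ≈ 101.95, ∠ ≈ 89.44°
pole (1 + j2039·0.02) = 1 + j40.78 → |·| ≈ 40.792, ∠ ≈ 88.60°
|L| = 500 · 4.1988 / (101.95 · 40.792) ≈ 0.50482
Gain = 20 log₁₀(0.50482) ≈ -5.94 dB
∠L = (76.22°) − (89.44° + 88.60°) = -101.82°

-5.9 dB, -101.8°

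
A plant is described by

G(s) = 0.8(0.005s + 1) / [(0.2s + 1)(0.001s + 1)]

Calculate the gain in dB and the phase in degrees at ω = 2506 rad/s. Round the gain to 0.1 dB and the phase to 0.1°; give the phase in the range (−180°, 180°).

At ω = 2506 rad/s:
zero (1 + j2506·0.005) = 1 + j12.53 → |·| ≈ 12.57, ∠ ≈ 85.44°
pole (1 + j2506·0.2) = 1 + j501.2 → |·| ≈ 501.2, ∠ ≈ 89.89°
pole (1 + j2506·0.001) = 1 + j2.506 → |·| ≈ 2.6982, ∠ ≈ 68.25°
|G| = 0.8 · 12.57 / (501.2 · 2.6982) ≈ 0.007436
Gain = 20 log₁₀(0.007436) ≈ -42.57 dB
∠G = (85.44°) − (89.89° + 68.25°) = -72.70°

-42.6 dB, -72.7°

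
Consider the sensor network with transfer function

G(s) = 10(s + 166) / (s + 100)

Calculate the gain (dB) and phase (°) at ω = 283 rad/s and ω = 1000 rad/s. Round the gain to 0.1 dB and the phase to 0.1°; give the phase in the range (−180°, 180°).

ω = 283: 20.8 dB, -10.9°; ω = 1000: 20.1 dB, -3.7°

At s = jω = j283:
zero (s+166): 166 + j283 → |·| = √(166²+283²) = √107645 ≈ 328.09, ∠ = arctan(283/166) ≈ 59.61°
pole (s+100): 100 + j283 → |·| = √(100²+283²) = √90089 ≈ 300.15, ∠ = arctan(283/100) ≈ 70.54°
|G| = 10 · 328.09 / 300.15 ≈ 10.931
Gain = 20 log₁₀(10.931) ≈ 20.77 dB
∠G = 59.61° − 70.54° = -10.93°

At s = jω = j1000:
zero (s+166): 166 + j1000 → |·| = √(166²+1000²) = √1027556 ≈ 1013.7, ∠ = arctan(1000/166) ≈ 80.57°
pole (s+100): 100 + j1000 → |·| = √(100²+1000²) = √1010000 ≈ 1005, ∠ = arctan(1000/100) ≈ 84.29°
|G| = 10 · 1013.7 / 1005 ≈ 10.087
Gain = 20 log₁₀(10.087) ≈ 20.08 dB
∠G = 80.57° − 84.29° = -3.72°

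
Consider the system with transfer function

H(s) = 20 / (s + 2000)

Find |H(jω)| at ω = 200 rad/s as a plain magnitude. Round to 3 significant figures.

0.00995

Substitute s = j200:
Numerator: 20 = 20 + j0
Denominator: (j200) + 2000 = 2000 + j200
|N| = √(20² + 0²) ≈ 20, ∠N ≈ 0.00°
|D| = √(2000² + 200²) ≈ 2010, ∠D ≈ 5.71°
|H| = 20 / 2010 ≈ 0.0099502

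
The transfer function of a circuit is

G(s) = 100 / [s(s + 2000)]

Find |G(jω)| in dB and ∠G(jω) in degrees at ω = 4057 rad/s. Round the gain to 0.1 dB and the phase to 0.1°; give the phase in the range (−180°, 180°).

At s = jω = j4057:
pole (s+2000): 2000 + j4057 → |·| = √(2000²+4057²) = √20459249 ≈ 4523.2, ∠ = arctan(4057/2000) ≈ 63.76°
pole at origin: |s| = 4057, ∠ = 90.00° (in denominator)
|G| = 100 / 1.8351e+07 ≈ 5.4493e-06
Gain = 20 log₁₀(5.4493e-06) ≈ -105.27 dB
∠G = 0.00° − 153.76° = -153.76°

-105.3 dB, -153.8°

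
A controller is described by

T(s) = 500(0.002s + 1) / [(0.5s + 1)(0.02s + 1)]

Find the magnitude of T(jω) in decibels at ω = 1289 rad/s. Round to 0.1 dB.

At ω = 1289 rad/s:
zero (1 + j1289·0.002) = 1 + j2.578 → |·| ≈ 2.7652, ∠ ≈ 68.80°
pole (1 + j1289·0.5) = 1 + j644.5 → |·| ≈ 644.5, ∠ ≈ 89.91°
pole (1 + j1289·0.02) = 1 + j25.78 → |·| ≈ 25.799, ∠ ≈ 87.78°
|T| = 500 · 2.7652 / (644.5 · 25.799) ≈ 0.083152
Gain = 20 log₁₀(0.083152) ≈ -21.60 dB

-21.6 dB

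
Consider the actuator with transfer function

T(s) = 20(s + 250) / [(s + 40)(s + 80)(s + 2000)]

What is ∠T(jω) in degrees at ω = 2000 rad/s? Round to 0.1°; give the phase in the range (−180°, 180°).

At s = jω = j2000:
zero (s+250): 250 + j2000 → |·| = √(250²+2000²) = √4062500 ≈ 2015.6, ∠ = arctan(2000/250) ≈ 82.87°
pole (s+40): 40 + j2000 → |·| = √(40²+2000²) = √4001600 ≈ 2000.4, ∠ = arctan(2000/40) ≈ 88.85°
pole (s+80): 80 + j2000 → |·| = √(80²+2000²) = √4006400 ≈ 2001.6, ∠ = arctan(2000/80) ≈ 87.71°
pole (s+2000): 2000 + j2000 → |·| = √(2000²+2000²) = √8000000 ≈ 2828.4, ∠ = arctan(2000/2000) ≈ 45.00°
∠T = 82.87° − 221.56° = -138.69°

-138.7°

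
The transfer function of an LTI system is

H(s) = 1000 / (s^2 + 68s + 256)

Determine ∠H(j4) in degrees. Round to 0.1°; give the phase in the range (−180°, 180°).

-48.6°

Substitute s = j4:
Numerator: 1000 = 1000 + j0
Denominator: (j4)^2 + 68(j4) + 256 = 240 + j272
|N| = √(1000² + 0²) ≈ 1000, ∠N ≈ 0.00°
|D| = √(240² + 272²) ≈ 362.75, ∠D ≈ 48.58°
∠H = 0.00° − 48.58° = -48.58°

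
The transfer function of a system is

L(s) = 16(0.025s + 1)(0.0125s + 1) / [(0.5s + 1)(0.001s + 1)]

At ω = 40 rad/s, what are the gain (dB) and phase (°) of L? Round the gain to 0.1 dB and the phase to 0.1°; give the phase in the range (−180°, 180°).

2.0 dB, -17.9°

At ω = 40 rad/s:
zero (1 + j40·0.025) = 1 + j1 → |·| ≈ 1.4142, ∠ ≈ 45.00°
zero (1 + j40·0.0125) = 1 + j0.5 → |·| ≈ 1.118, ∠ ≈ 26.57°
pole (1 + j40·0.5) = 1 + j20 → |·| ≈ 20.025, ∠ ≈ 87.14°
pole (1 + j40·0.001) = 1 + j0.04 → |·| ≈ 1.0008, ∠ ≈ 2.29°
|L| = 16 · 1.4142 · 1.118 / (20.025 · 1.0008) ≈ 1.2623
Gain = 20 log₁₀(1.2623) ≈ 2.02 dB
∠L = (45.00° + 26.57°) − (87.14° + 2.29°) = -17.86°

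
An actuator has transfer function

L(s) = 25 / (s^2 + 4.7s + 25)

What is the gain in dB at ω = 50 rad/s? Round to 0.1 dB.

-40.0 dB

At s = jω = j50:
quadratic: (j50)² + 4.7·j50 + 25 = -2475 + j235 → |·| ≈ 2486.1, ∠ ≈ 174.58°
|L| = 25 / 2486.1 ≈ 0.010056
Gain = 20 log₁₀(0.010056) ≈ -39.95 dB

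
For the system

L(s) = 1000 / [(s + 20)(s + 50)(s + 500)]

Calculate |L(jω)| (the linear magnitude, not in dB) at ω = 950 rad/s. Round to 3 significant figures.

At s = jω = j950:
pole (s+20): 20 + j950 → |·| = √(20²+950²) = √902900 ≈ 950.21, ∠ = arctan(950/20) ≈ 88.79°
pole (s+50): 50 + j950 → |·| = √(50²+950²) = √905000 ≈ 951.31, ∠ = arctan(950/50) ≈ 86.99°
pole (s+500): 500 + j950 → |·| = √(500²+950²) = √1152500 ≈ 1073.5, ∠ = arctan(950/500) ≈ 62.24°
|L| = 1000 / 9.7038e+08 ≈ 1.0305e-06

1.03e-06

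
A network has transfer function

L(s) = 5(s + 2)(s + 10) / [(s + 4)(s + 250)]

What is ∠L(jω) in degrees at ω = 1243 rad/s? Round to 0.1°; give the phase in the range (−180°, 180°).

11.0°

At s = jω = j1243:
zero (s+2): 2 + j1243 → |·| = √(2²+1243²) = √1545053 ≈ 1243, ∠ = arctan(1243/2) ≈ 89.91°
zero (s+10): 10 + j1243 → |·| = √(10²+1243²) = √1545149 ≈ 1243, ∠ = arctan(1243/10) ≈ 89.54°
pole (s+4): 4 + j1243 → |·| = √(4²+1243²) = √1545065 ≈ 1243, ∠ = arctan(1243/4) ≈ 89.82°
pole (s+250): 250 + j1243 → |·| = √(250²+1243²) = √1607549 ≈ 1267.9, ∠ = arctan(1243/250) ≈ 78.63°
∠L = 179.45° − 168.45° = 11.00°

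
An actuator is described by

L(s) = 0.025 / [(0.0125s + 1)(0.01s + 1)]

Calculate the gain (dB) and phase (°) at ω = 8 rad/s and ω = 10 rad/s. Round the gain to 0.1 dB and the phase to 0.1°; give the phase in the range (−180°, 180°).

ω = 8: -32.1 dB, -10.3°; ω = 10: -32.2 dB, -12.8°

At ω = 8 rad/s:
pole (1 + j8·0.0125) = 1 + j0.1 → |·| ≈ 1.005, ∠ ≈ 5.71°
pole (1 + j8·0.01) = 1 + j0.08 → |·| ≈ 1.0032, ∠ ≈ 4.57°
|L| = 0.025 · 1 / (1.005 · 1.0032) ≈ 0.024796
Gain = 20 log₁₀(0.024796) ≈ -32.11 dB
∠L = (0°) − (5.71° + 4.57°) = -10.28°

At ω = 10 rad/s:
pole (1 + j10·0.0125) = 1 + j0.125 → |·| ≈ 1.0078, ∠ ≈ 7.13°
pole (1 + j10·0.01) = 1 + j0.1 → |·| ≈ 1.005, ∠ ≈ 5.71°
|L| = 0.025 · 1 / (1.0078 · 1.005) ≈ 0.024683
Gain = 20 log₁₀(0.024683) ≈ -32.15 dB
∠L = (0°) − (7.13° + 5.71°) = -12.84°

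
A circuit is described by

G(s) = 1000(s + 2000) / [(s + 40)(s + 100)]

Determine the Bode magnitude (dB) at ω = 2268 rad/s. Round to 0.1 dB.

At s = jω = j2268:
zero (s+2000): 2000 + j2268 → |·| = √(2000²+2268²) = √9143824 ≈ 3023.9, ∠ = arctan(2268/2000) ≈ 48.59°
pole (s+40): 40 + j2268 → |·| = √(40²+2268²) = √5145424 ≈ 2268.4, ∠ = arctan(2268/40) ≈ 88.99°
pole (s+100): 100 + j2268 → |·| = √(100²+2268²) = √5153824 ≈ 2270.2, ∠ = arctan(2268/100) ≈ 87.48°
|G| = 1000 · 3023.9 / 5.1497e+06 ≈ 0.5872
Gain = 20 log₁₀(0.5872) ≈ -4.62 dB

-4.6 dB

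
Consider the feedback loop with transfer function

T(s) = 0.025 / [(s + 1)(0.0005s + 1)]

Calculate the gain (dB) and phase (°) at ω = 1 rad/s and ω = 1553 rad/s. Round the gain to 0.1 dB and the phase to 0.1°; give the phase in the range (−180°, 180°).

At ω = 1 rad/s:
pole (1 + j1·1) = 1 + j1 → |·| ≈ 1.4142, ∠ ≈ 45.00°
pole (1 + j1·0.0005) = 1 + j0.0005 → |·| ≈ 1, ∠ ≈ 0.03°
|T| = 0.025 · 1 / (1.4142 · 1) ≈ 0.017678
Gain = 20 log₁₀(0.017678) ≈ -35.05 dB
∠T = (0°) − (45.00° + 0.03°) = -45.03°

At ω = 1553 rad/s:
pole (1 + j1553·1) = 1 + j1553 → |·| ≈ 1553, ∠ ≈ 89.96°
pole (1 + j1553·0.0005) = 1 + j0.7765 → |·| ≈ 1.2661, ∠ ≈ 37.83°
|T| = 0.025 · 1 / (1553 · 1.2661) ≈ 1.2715e-05
Gain = 20 log₁₀(1.2715e-05) ≈ -97.91 dB
∠T = (0°) − (89.96° + 37.83°) = -127.79°

ω = 1: -35.1 dB, -45.0°; ω = 1553: -97.9 dB, -127.8°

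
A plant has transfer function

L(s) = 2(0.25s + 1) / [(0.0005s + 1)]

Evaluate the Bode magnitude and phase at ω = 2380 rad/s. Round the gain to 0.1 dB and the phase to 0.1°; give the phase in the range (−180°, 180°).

57.7 dB, 39.9°

At ω = 2380 rad/s:
zero (1 + j2380·0.25) = 1 + j595 → |·| ≈ 595, ∠ ≈ 89.90°
pole (1 + j2380·0.0005) = 1 + j1.19 → |·| ≈ 1.5544, ∠ ≈ 49.96°
|L| = 2 · 595 / (1.5544) ≈ 765.57
Gain = 20 log₁₀(765.57) ≈ 57.68 dB
∠L = (89.90°) − (49.96°) = 39.94°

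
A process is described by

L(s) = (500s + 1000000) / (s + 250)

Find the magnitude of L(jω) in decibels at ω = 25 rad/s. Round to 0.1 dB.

72.0 dB

Substitute s = j25:
Numerator: 500(j25) + 1000000 = 1000000 + j12500
Denominator: (j25) + 250 = 250 + j25
|N| = √(1000000² + 12500²) ≈ 1.0001e+06, ∠N ≈ 0.72°
|D| = √(250² + 25²) ≈ 251.25, ∠D ≈ 5.71°
|L| = 1.0001e+06 / 251.25 ≈ 3980.5
Gain = 20 log₁₀(3980.5) ≈ 72.00 dB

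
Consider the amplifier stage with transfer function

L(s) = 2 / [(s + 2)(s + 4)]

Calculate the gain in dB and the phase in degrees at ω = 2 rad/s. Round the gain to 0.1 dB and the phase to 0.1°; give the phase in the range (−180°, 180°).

At s = jω = j2:
pole (s+2): 2 + j2 → |·| = √(2²+2²) = √8 ≈ 2.8284, ∠ = arctan(2/2) ≈ 45.00°
pole (s+4): 4 + j2 → |·| = √(4²+2²) = √20 ≈ 4.4721, ∠ = arctan(2/4) ≈ 26.57°
|L| = 2 / 12.649 ≈ 0.15812
Gain = 20 log₁₀(0.15812) ≈ -16.02 dB
∠L = 0.00° − 71.57° = -71.57°

-16.0 dB, -71.6°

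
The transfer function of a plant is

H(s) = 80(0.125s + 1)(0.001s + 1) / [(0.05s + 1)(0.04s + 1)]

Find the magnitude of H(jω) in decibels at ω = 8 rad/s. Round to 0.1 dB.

40.0 dB

At ω = 8 rad/s:
zero (1 + j8·0.125) = 1 + j1 → |·| ≈ 1.4142, ∠ ≈ 45.00°
zero (1 + j8·0.001) = 1 + j0.008 → |·| ≈ 1, ∠ ≈ 0.46°
pole (1 + j8·0.05) = 1 + j0.4 → |·| ≈ 1.077, ∠ ≈ 21.80°
pole (1 + j8·0.04) = 1 + j0.32 → |·| ≈ 1.05, ∠ ≈ 17.74°
|H| = 80 · 1.4142 · 1 / (1.077 · 1.05) ≈ 100.05
Gain = 20 log₁₀(100.05) ≈ 40.00 dB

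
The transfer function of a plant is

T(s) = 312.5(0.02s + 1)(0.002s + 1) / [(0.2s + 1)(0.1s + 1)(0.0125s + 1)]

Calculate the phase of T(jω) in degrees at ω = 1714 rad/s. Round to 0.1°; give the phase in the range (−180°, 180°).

At ω = 1714 rad/s:
zero (1 + j1714·0.02) = 1 + j34.28 → |·| ≈ 34.295, ∠ ≈ 88.33°
zero (1 + j1714·0.002) = 1 + j3.428 → |·| ≈ 3.5709, ∠ ≈ 73.74°
pole (1 + j1714·0.2) = 1 + j342.8 → |·| ≈ 342.8, ∠ ≈ 89.83°
pole (1 + j1714·0.1) = 1 + j171.4 → |·| ≈ 171.4, ∠ ≈ 89.67°
pole (1 + j1714·0.0125) = 1 + j21.425 → |·| ≈ 21.448, ∠ ≈ 87.33°
∠T = (88.33° + 73.74°) − (89.83° + 89.67° + 87.33°) = -104.76°

-104.8°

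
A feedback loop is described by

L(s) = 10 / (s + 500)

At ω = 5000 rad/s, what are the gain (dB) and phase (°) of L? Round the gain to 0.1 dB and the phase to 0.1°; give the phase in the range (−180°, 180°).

At s = jω = j5000:
pole (s+500): 500 + j5000 → |·| = √(500²+5000²) = √25250000 ≈ 5024.9, ∠ = arctan(5000/500) ≈ 84.29°
|L| = 10 / 5024.9 ≈ 0.0019901
Gain = 20 log₁₀(0.0019901) ≈ -54.02 dB
∠L = 0.00° − 84.29° = -84.29°

-54.0 dB, -84.3°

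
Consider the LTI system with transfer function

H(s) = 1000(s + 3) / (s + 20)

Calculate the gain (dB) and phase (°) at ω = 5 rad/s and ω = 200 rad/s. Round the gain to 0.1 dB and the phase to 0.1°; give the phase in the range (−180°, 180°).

ω = 5: 49.0 dB, 45.0°; ω = 200: 60.0 dB, 4.9°

At s = jω = j5:
zero (s+3): 3 + j5 → |·| = √(3²+5²) = √34 ≈ 5.831, ∠ = arctan(5/3) ≈ 59.04°
pole (s+20): 20 + j5 → |·| = √(20²+5²) = √425 ≈ 20.616, ∠ = arctan(5/20) ≈ 14.04°
|H| = 1000 · 5.831 / 20.616 ≈ 282.84
Gain = 20 log₁₀(282.84) ≈ 49.03 dB
∠H = 59.04° − 14.04° = 45.00°

At s = jω = j200:
zero (s+3): 3 + j200 → |·| = √(3²+200²) = √40009 ≈ 200.02, ∠ = arctan(200/3) ≈ 89.14°
pole (s+20): 20 + j200 → |·| = √(20²+200²) = √40400 ≈ 201, ∠ = arctan(200/20) ≈ 84.29°
|H| = 1000 · 200.02 / 201 ≈ 995.12
Gain = 20 log₁₀(995.12) ≈ 59.96 dB
∠H = 89.14° − 84.29° = 4.85°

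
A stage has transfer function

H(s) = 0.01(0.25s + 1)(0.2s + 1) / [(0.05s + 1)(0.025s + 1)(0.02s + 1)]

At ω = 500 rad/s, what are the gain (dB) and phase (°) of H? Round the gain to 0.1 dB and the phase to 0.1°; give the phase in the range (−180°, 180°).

-28.0 dB, -78.5°

At ω = 500 rad/s:
zero (1 + j500·0.25) = 1 + j125 → |·| ≈ 125, ∠ ≈ 89.54°
zero (1 + j500·0.2) = 1 + j100 → |·| ≈ 100, ∠ ≈ 89.43°
pole (1 + j500·0.05) = 1 + j25 → |·| ≈ 25.02, ∠ ≈ 87.71°
pole (1 + j500·0.025) = 1 + j12.5 → |·| ≈ 12.54, ∠ ≈ 85.43°
pole (1 + j500·0.02) = 1 + j10 → |·| ≈ 10.05, ∠ ≈ 84.29°
|H| = 0.01 · 125 · 100 / (25.02 · 12.54 · 10.05) ≈ 0.039642
Gain = 20 log₁₀(0.039642) ≈ -28.04 dB
∠H = (89.54° + 89.43°) − (87.71° + 85.43° + 84.29°) = -78.46°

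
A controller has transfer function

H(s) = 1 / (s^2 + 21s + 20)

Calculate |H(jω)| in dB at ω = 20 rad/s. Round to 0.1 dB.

Substitute s = j20:
Numerator: 1 = 1 + j0
Denominator: (j20)^2 + 21(j20) + 20 = -380 + j420
|N| = √(1² + 0²) ≈ 1, ∠N ≈ 0.00°
|D| = √(380² + 420²) ≈ 566.39, ∠D ≈ 132.14°
|H| = 1 / 566.39 ≈ 0.0017656
Gain = 20 log₁₀(0.0017656) ≈ -55.06 dB

-55.1 dB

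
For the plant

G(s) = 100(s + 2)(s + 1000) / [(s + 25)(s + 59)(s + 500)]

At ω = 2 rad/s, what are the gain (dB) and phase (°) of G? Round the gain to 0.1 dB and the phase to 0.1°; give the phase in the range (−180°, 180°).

-8.4 dB, 38.4°

At s = jω = j2:
zero (s+2): 2 + j2 → |·| = √(2²+2²) = √8 ≈ 2.8284, ∠ = arctan(2/2) ≈ 45.00°
zero (s+1000): 1000 + j2 → |·| = √(1000²+2²) = √1000004 ≈ 1000, ∠ = arctan(2/1000) ≈ 0.11°
pole (s+25): 25 + j2 → |·| = √(25²+2²) = √629 ≈ 25.08, ∠ = arctan(2/25) ≈ 4.57°
pole (s+59): 59 + j2 → |·| = √(59²+2²) = √3485 ≈ 59.034, ∠ = arctan(2/59) ≈ 1.94°
pole (s+500): 500 + j2 → |·| = √(500²+2²) = √250004 ≈ 500, ∠ = arctan(2/500) ≈ 0.23°
|G| = 100 · 2828.4 / 7.4029e+05 ≈ 0.38207
Gain = 20 log₁₀(0.38207) ≈ -8.36 dB
∠G = 45.11° − 6.74° = 38.37°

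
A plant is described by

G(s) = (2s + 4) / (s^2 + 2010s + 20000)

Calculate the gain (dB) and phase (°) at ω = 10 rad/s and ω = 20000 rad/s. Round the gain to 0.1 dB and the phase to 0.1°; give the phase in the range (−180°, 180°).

ω = 10: -62.8 dB, 33.4°; ω = 20000: -80.0 dB, -84.3°

Substitute s = j10:
Numerator: 2(j10) + 4 = 4 + j20
Denominator: (j10)^2 + 2010(j10) + 20000 = 19900 + j20100
|N| = √(4² + 20²) ≈ 20.396, ∠N ≈ 78.69°
|D| = √(19900² + 20100²) ≈ 28285, ∠D ≈ 45.29°
|G| = 20.396 / 28285 ≈ 0.00072109
Gain = 20 log₁₀(0.00072109) ≈ -62.84 dB
∠G = 78.69° − 45.29° = 33.40°

Substitute s = j20000:
Numerator: 2(j20000) + 4 = 4 + j40000
Denominator: (j20000)^2 + 2010(j20000) + 20000 = -399980000 + j40200000
|N| = √(4² + 40000²) ≈ 40000, ∠N ≈ 89.99°
|D| = √(399980000² + 40200000²) ≈ 4.02e+08, ∠D ≈ 174.26°
|G| = 40000 / 4.02e+08 ≈ 9.9502e-05
Gain = 20 log₁₀(9.9502e-05) ≈ -80.04 dB
∠G = 89.99° − 174.26° = -84.27°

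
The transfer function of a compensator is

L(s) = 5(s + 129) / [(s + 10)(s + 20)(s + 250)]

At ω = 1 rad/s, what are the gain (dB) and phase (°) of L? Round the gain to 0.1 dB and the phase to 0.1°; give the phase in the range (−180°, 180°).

-37.8 dB, -8.4°

At s = jω = j1:
zero (s+129): 129 + j1 → |·| = √(129²+1²) = √16642 ≈ 129, ∠ = arctan(1/129) ≈ 0.44°
pole (s+10): 10 + j1 → |·| = √(10²+1²) = √101 ≈ 10.05, ∠ = arctan(1/10) ≈ 5.71°
pole (s+20): 20 + j1 → |·| = √(20²+1²) = √401 ≈ 20.025, ∠ = arctan(1/20) ≈ 2.86°
pole (s+250): 250 + j1 → |·| = √(250²+1²) = √62501 ≈ 250, ∠ = arctan(1/250) ≈ 0.23°
|L| = 5 · 129 / 50313 ≈ 0.01282
Gain = 20 log₁₀(0.01282) ≈ -37.84 dB
∠L = 0.44° − 8.80° = -8.36°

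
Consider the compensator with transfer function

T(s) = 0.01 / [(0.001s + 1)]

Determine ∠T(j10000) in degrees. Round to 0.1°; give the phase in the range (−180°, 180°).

At ω = 10000 rad/s:
pole (1 + j10000·0.001) = 1 + j10 → |·| ≈ 10.05, ∠ ≈ 84.29°
∠T = (0°) − (84.29°) = -84.29°

-84.3°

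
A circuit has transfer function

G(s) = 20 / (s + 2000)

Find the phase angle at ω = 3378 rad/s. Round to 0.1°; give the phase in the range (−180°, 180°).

-59.4°

At s = jω = j3378:
pole (s+2000): 2000 + j3378 → |·| = √(2000²+3378²) = √15410884 ≈ 3925.7, ∠ = arctan(3378/2000) ≈ 59.37°
∠G = 0.00° − 59.37° = -59.37°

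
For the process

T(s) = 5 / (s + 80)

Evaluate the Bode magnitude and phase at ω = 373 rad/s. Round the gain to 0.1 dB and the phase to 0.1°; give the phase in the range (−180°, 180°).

-37.7 dB, -77.9°

Substitute s = j373:
Numerator: 5 = 5 + j0
Denominator: (j373) + 80 = 80 + j373
|N| = √(5² + 0²) ≈ 5, ∠N ≈ 0.00°
|D| = √(80² + 373²) ≈ 381.48, ∠D ≈ 77.89°
|T| = 5 / 381.48 ≈ 0.013107
Gain = 20 log₁₀(0.013107) ≈ -37.65 dB
∠T = 0.00° − 77.89° = -77.89°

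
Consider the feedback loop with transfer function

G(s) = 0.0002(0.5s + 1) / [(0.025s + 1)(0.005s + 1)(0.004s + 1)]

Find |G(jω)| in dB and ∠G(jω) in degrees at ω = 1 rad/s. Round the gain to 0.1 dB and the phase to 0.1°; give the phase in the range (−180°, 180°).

At ω = 1 rad/s:
zero (1 + j1·0.5) = 1 + j0.5 → |·| ≈ 1.118, ∠ ≈ 26.57°
pole (1 + j1·0.025) = 1 + j0.025 → |·| ≈ 1.0003, ∠ ≈ 1.43°
pole (1 + j1·0.005) = 1 + j0.005 → |·| ≈ 1, ∠ ≈ 0.29°
pole (1 + j1·0.004) = 1 + j0.004 → |·| ≈ 1, ∠ ≈ 0.23°
|G| = 0.0002 · 1.118 / (1.0003 · 1 · 1) ≈ 0.00022353
Gain = 20 log₁₀(0.00022353) ≈ -73.01 dB
∠G = (26.57°) − (1.43° + 0.29° + 0.23°) = 24.62°

-73.0 dB, 24.6°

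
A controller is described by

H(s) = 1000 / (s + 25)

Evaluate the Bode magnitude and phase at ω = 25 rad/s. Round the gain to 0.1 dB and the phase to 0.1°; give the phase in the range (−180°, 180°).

29.0 dB, -45.0°

Substitute s = j25:
Numerator: 1000 = 1000 + j0
Denominator: (j25) + 25 = 25 + j25
|N| = √(1000² + 0²) ≈ 1000, ∠N ≈ 0.00°
|D| = √(25² + 25²) ≈ 35.355, ∠D ≈ 45.00°
|H| = 1000 / 35.355 ≈ 28.285
Gain = 20 log₁₀(28.285) ≈ 29.03 dB
∠H = 0.00° − 45.00° = -45.00°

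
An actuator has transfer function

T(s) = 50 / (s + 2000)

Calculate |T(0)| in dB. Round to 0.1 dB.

T(0) = 50 / 2000 = 0.025
20 log₁₀(0.025) ≈ -32.04 dB

-32.0 dB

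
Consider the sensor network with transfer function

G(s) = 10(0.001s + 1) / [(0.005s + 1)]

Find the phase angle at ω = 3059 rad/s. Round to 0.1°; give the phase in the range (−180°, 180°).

At ω = 3059 rad/s:
zero (1 + j3059·0.001) = 1 + j3.059 → |·| ≈ 3.2183, ∠ ≈ 71.90°
pole (1 + j3059·0.005) = 1 + j15.295 → |·| ≈ 15.328, ∠ ≈ 86.26°
∠G = (71.90°) − (86.26°) = -14.36°

-14.4°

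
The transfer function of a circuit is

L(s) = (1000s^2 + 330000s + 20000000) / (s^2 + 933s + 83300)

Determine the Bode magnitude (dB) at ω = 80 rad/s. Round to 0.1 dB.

48.9 dB

Substitute s = j80:
Numerator: 1000(j80)^2 + 330000(j80) + 20000000 = 13600000 + j26400000
Denominator: (j80)^2 + 933(j80) + 83300 = 76900 + j74640
|N| = √(13600000² + 26400000²) ≈ 2.9697e+07, ∠N ≈ 62.74°
|D| = √(76900² + 74640²) ≈ 1.0717e+05, ∠D ≈ 44.15°
|L| = 2.9697e+07 / 1.0717e+05 ≈ 277.1
Gain = 20 log₁₀(277.1) ≈ 48.85 dB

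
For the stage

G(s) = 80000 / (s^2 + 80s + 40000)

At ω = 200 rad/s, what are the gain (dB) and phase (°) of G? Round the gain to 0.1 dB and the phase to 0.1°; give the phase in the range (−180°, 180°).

At s = jω = j200:
quadratic: (j200)² + 80·j200 + 40000 = 0 + j16000 → |·| ≈ 16000, ∠ ≈ 90.00°
|G| = 80000 / 16000 ≈ 5
Gain = 20 log₁₀(5) ≈ 13.98 dB
∠G = 0.00° − 90.00° = -90.00°

14.0 dB, -90.0°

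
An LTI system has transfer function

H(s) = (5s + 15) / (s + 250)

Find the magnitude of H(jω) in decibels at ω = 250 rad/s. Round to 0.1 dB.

11.0 dB

Substitute s = j250:
Numerator: 5(j250) + 15 = 15 + j1250
Denominator: (j250) + 250 = 250 + j250
|N| = √(15² + 1250²) ≈ 1250.1, ∠N ≈ 89.31°
|D| = √(250² + 250²) ≈ 353.55, ∠D ≈ 45.00°
|H| = 1250.1 / 353.55 ≈ 3.5359
Gain = 20 log₁₀(3.5359) ≈ 10.97 dB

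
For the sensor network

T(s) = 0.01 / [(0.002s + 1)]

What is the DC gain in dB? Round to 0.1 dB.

T(0) = 0.01 · 1 / 1 = 0.01
20 log₁₀(0.01) ≈ -40.00 dB

-40.0 dB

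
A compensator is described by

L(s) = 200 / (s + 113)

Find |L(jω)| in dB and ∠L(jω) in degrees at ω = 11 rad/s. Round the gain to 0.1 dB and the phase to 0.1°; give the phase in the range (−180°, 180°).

4.9 dB, -5.6°

At s = jω = j11:
pole (s+113): 113 + j11 → |·| = √(113²+11²) = √12890 ≈ 113.53, ∠ = arctan(11/113) ≈ 5.56°
|L| = 200 / 113.53 ≈ 1.7616
Gain = 20 log₁₀(1.7616) ≈ 4.92 dB
∠L = 0.00° − 5.56° = -5.56°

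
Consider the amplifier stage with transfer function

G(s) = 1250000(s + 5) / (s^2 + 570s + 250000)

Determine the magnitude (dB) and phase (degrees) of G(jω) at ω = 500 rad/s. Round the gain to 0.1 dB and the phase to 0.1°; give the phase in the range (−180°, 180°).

66.8 dB, -0.6°

At s = jω = j500:
zero (s+5): 5 + j500 → |·| = √(5²+500²) = √250025 ≈ 500.02, ∠ = arctan(500/5) ≈ 89.43°
quadratic: (j500)² + 570·j500 + 250000 = 0 + j285000 → |·| ≈ 2.85e+05, ∠ ≈ 90.00°
|G| = 1250000 · 500.02 / 2.85e+05 ≈ 2193.1
Gain = 20 log₁₀(2193.1) ≈ 66.82 dB
∠G = 89.43° − 90.00° = -0.57°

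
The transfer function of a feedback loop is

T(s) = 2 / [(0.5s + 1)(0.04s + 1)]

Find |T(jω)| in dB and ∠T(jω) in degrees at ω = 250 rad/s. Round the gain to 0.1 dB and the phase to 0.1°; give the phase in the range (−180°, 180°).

-56.0 dB, -173.8°

At ω = 250 rad/s:
pole (1 + j250·0.5) = 1 + j125 → |·| ≈ 125, ∠ ≈ 89.54°
pole (1 + j250·0.04) = 1 + j10 → |·| ≈ 10.05, ∠ ≈ 84.29°
|T| = 2 · 1 / (125 · 10.05) ≈ 0.001592
Gain = 20 log₁₀(0.001592) ≈ -55.96 dB
∠T = (0°) − (89.54° + 84.29°) = -173.83°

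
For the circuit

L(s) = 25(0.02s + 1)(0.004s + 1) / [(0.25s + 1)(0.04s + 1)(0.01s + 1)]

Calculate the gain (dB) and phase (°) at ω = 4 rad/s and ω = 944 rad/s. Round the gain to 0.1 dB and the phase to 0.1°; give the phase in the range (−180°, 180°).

ω = 4: 24.9 dB, -50.9°; ω = 944: -33.2 dB, -100.1°

At ω = 4 rad/s:
zero (1 + j4·0.02) = 1 + j0.08 → |·| ≈ 1.0032, ∠ ≈ 4.57°
zero (1 + j4·0.004) = 1 + j0.016 → |·| ≈ 1.0001, ∠ ≈ 0.92°
pole (1 + j4·0.25) = 1 + j1 → |·| ≈ 1.4142, ∠ ≈ 45.00°
pole (1 + j4·0.04) = 1 + j0.16 → |·| ≈ 1.0127, ∠ ≈ 9.09°
pole (1 + j4·0.01) = 1 + j0.04 → |·| ≈ 1.0008, ∠ ≈ 2.29°
|L| = 25 · 1.0032 · 1.0001 / (1.4142 · 1.0127 · 1.0008) ≈ 17.5
Gain = 20 log₁₀(17.5) ≈ 24.86 dB
∠L = (4.57° + 0.92°) − (45.00° + 9.09° + 2.29°) = -50.89°

At ω = 944 rad/s:
zero (1 + j944·0.02) = 1 + j18.88 → |·| ≈ 18.906, ∠ ≈ 86.97°
zero (1 + j944·0.004) = 1 + j3.776 → |·| ≈ 3.9062, ∠ ≈ 75.17°
pole (1 + j944·0.25) = 1 + j236 → |·| ≈ 236, ∠ ≈ 89.76°
pole (1 + j944·0.04) = 1 + j37.76 → |·| ≈ 37.773, ∠ ≈ 88.48°
pole (1 + j944·0.01) = 1 + j9.44 → |·| ≈ 9.4928, ∠ ≈ 83.95°
|L| = 25 · 18.906 · 3.9062 / (236 · 37.773 · 9.4928) ≈ 0.021818
Gain = 20 log₁₀(0.021818) ≈ -33.22 dB
∠L = (86.97° + 75.17°) − (89.76° + 88.48° + 83.95°) = -100.05°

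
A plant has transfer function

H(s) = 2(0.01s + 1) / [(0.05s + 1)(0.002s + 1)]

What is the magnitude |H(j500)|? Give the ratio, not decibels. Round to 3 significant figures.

At ω = 500 rad/s:
zero (1 + j500·0.01) = 1 + j5 → |·| ≈ 5.099, ∠ ≈ 78.69°
pole (1 + j500·0.05) = 1 + j25 → |·| ≈ 25.02, ∠ ≈ 87.71°
pole (1 + j500·0.002) = 1 + j1 → |·| ≈ 1.4142, ∠ ≈ 45.00°
|H| = 2 · 5.099 / (25.02 · 1.4142) ≈ 0.28822

0.288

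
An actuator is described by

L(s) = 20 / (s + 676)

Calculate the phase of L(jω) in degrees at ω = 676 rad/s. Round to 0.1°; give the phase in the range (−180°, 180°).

At s = jω = j676:
pole (s+676): 676 + j676 → |·| = √(676²+676²) = √913952 ≈ 956.01, ∠ = arctan(676/676) ≈ 45.00°
∠L = 0.00° − 45.00° = -45.00°

-45.0°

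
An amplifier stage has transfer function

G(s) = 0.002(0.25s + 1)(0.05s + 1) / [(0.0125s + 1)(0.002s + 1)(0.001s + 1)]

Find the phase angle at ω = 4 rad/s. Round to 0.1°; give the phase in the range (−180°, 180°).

At ω = 4 rad/s:
zero (1 + j4·0.25) = 1 + j1 → |·| ≈ 1.4142, ∠ ≈ 45.00°
zero (1 + j4·0.05) = 1 + j0.2 → |·| ≈ 1.0198, ∠ ≈ 11.31°
pole (1 + j4·0.0125) = 1 + j0.05 → |·| ≈ 1.0012, ∠ ≈ 2.86°
pole (1 + j4·0.002) = 1 + j0.008 → |·| ≈ 1, ∠ ≈ 0.46°
pole (1 + j4·0.001) = 1 + j0.004 → |·| ≈ 1, ∠ ≈ 0.23°
∠G = (45.00° + 11.31°) − (2.86° + 0.46° + 0.23°) = 52.76°

52.8°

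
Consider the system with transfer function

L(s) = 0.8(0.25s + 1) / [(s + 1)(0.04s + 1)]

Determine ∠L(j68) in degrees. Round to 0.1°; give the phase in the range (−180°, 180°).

At ω = 68 rad/s:
zero (1 + j68·0.25) = 1 + j17 → |·| ≈ 17.029, ∠ ≈ 86.63°
pole (1 + j68·1) = 1 + j68 → |·| ≈ 68.007, ∠ ≈ 89.16°
pole (1 + j68·0.04) = 1 + j2.72 → |·| ≈ 2.898, ∠ ≈ 69.81°
∠L = (86.63°) − (89.16° + 69.81°) = -72.34°

-72.3°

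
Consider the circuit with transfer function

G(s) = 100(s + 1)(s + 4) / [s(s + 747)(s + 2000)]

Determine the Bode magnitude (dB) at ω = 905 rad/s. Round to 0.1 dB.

-29.1 dB

At s = jω = j905:
zero (s+1): 1 + j905 → |·| = √(1²+905²) = √819026 ≈ 905, ∠ = arctan(905/1) ≈ 89.94°
zero (s+4): 4 + j905 → |·| = √(4²+905²) = √819041 ≈ 905.01, ∠ = arctan(905/4) ≈ 89.75°
pole (s+747): 747 + j905 → |·| = √(747²+905²) = √1377034 ≈ 1173.5, ∠ = arctan(905/747) ≈ 50.46°
pole (s+2000): 2000 + j905 → |·| = √(2000²+905²) = √4819025 ≈ 2195.2, ∠ = arctan(905/2000) ≈ 24.35°
pole at origin: |s| = 905, ∠ = 90.00° (in denominator)
|G| = 100 · 8.1903e+05 / 2.3313e+09 ≈ 0.035132
Gain = 20 log₁₀(0.035132) ≈ -29.09 dB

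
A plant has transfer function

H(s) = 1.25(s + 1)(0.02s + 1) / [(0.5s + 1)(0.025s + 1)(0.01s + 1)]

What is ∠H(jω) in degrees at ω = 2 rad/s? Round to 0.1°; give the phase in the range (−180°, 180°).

At ω = 2 rad/s:
zero (1 + j2·1) = 1 + j2 → |·| ≈ 2.2361, ∠ ≈ 63.43°
zero (1 + j2·0.02) = 1 + j0.04 → |·| ≈ 1.0008, ∠ ≈ 2.29°
pole (1 + j2·0.5) = 1 + j1 → |·| ≈ 1.4142, ∠ ≈ 45.00°
pole (1 + j2·0.025) = 1 + j0.05 → |·| ≈ 1.0012, ∠ ≈ 2.86°
pole (1 + j2·0.01) = 1 + j0.02 → |·| ≈ 1.0002, ∠ ≈ 1.15°
∠H = (63.43° + 2.29°) − (45.00° + 2.86° + 1.15°) = 16.71°

16.7°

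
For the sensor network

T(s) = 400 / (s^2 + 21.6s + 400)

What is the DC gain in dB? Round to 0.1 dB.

T(0) = 400 / 400 = 1
20 log₁₀(1) ≈ 0.00 dB

0.0 dB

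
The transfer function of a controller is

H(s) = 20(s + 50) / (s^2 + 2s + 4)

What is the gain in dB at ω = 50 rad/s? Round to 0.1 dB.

At s = jω = j50:
zero (s+50): 50 + j50 → |·| = √(50²+50²) = √5000 ≈ 70.711, ∠ = arctan(50/50) ≈ 45.00°
quadratic: (j50)² + 2·j50 + 4 = -2496 + j100 → |·| ≈ 2498, ∠ ≈ 177.71°
|H| = 20 · 70.711 / 2498 ≈ 0.56614
Gain = 20 log₁₀(0.56614) ≈ -4.94 dB

-4.9 dB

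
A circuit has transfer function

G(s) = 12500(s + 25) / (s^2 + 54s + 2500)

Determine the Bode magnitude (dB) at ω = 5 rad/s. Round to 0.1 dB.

At s = jω = j5:
zero (s+25): 25 + j5 → |·| = √(25²+5²) = √650 ≈ 25.495, ∠ = arctan(5/25) ≈ 11.31°
quadratic: (j5)² + 54·j5 + 2500 = 2475 + j270 → |·| ≈ 2489.7, ∠ ≈ 6.23°
|G| = 12500 · 25.495 / 2489.7 ≈ 128
Gain = 20 log₁₀(128) ≈ 42.14 dB

42.1 dB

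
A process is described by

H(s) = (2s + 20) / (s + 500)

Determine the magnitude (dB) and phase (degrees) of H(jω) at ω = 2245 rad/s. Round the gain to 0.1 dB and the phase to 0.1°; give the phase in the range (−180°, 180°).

5.8 dB, 12.3°

Substitute s = j2245:
Numerator: 2(j2245) + 20 = 20 + j4490
Denominator: (j2245) + 500 = 500 + j2245
|N| = √(20² + 4490²) ≈ 4490, ∠N ≈ 89.74°
|D| = √(500² + 2245²) ≈ 2300, ∠D ≈ 77.44°
|H| = 4490 / 2300 ≈ 1.9522
Gain = 20 log₁₀(1.9522) ≈ 5.81 dB
∠H = 89.74° − 77.44° = 12.30°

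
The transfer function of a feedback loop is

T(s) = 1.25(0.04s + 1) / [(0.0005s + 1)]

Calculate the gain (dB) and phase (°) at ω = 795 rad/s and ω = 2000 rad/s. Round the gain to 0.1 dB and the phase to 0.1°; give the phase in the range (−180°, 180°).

ω = 795: 31.4 dB, 66.5°; ω = 2000: 37.0 dB, 44.3°

At ω = 795 rad/s:
zero (1 + j795·0.04) = 1 + j31.8 → |·| ≈ 31.816, ∠ ≈ 88.20°
pole (1 + j795·0.0005) = 1 + j0.3975 → |·| ≈ 1.0761, ∠ ≈ 21.68°
|T| = 1.25 · 31.816 / (1.0761) ≈ 36.958
Gain = 20 log₁₀(36.958) ≈ 31.35 dB
∠T = (88.20°) − (21.68°) = 66.52°

At ω = 2000 rad/s:
zero (1 + j2000·0.04) = 1 + j80 → |·| ≈ 80.006, ∠ ≈ 89.28°
pole (1 + j2000·0.0005) = 1 + j1 → |·| ≈ 1.4142, ∠ ≈ 45.00°
|T| = 1.25 · 80.006 / (1.4142) ≈ 70.717
Gain = 20 log₁₀(70.717) ≈ 36.99 dB
∠T = (89.28°) − (45.00°) = 44.28°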